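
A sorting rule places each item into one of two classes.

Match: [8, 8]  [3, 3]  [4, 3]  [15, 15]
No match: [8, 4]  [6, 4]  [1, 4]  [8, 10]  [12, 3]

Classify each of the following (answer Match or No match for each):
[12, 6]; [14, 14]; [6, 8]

No match, Match, No match

One predicate separates the groups cleanly: |first − second| ≤ 1.
[12, 6] — |12−6| = 6, hence No match. [14, 14] — |14−14| = 0, hence Match. [6, 8] — |6−8| = 2, hence No match.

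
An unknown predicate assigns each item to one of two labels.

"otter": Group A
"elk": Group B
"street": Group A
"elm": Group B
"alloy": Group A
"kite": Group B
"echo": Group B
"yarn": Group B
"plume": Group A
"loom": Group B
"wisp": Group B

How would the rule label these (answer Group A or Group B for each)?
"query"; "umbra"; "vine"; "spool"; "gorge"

Group A, Group A, Group B, Group A, Group A

Every 'Group A' example satisfies: length ≥ 5. None of the 'Group B' examples do.
"query": length 5, checks out → Group A. "umbra": length 5, checks out → Group A. "vine": length 4, does not satisfy this → Group B. "spool": length 5, checks out → Group A. "gorge": length 5, checks out → Group A.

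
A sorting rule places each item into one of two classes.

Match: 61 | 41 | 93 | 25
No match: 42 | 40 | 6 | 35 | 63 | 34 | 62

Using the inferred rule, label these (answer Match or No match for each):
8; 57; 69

The classifier is using: ≡ 1 (mod 4).
8: 8 mod 4 = 0 — doesn't match, so No match.
57: 57 mod 4 = 1 — passes, so Match.
69: 69 mod 4 = 1 — passes, so Match.

No match, Match, Match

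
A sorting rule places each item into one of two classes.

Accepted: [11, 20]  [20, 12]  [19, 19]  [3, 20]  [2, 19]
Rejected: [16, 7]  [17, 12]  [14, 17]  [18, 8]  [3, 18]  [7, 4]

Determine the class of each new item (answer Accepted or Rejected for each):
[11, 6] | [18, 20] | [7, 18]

Rejected, Accepted, Rejected

Rule: max ≥ 19. This holds for each 'Accepted' example and fails for each 'Rejected' one.
[11, 6]: max 11, fails the rule → Rejected. [18, 20]: max 20, satisfies this → Accepted. [7, 18]: max 18, fails the rule → Rejected.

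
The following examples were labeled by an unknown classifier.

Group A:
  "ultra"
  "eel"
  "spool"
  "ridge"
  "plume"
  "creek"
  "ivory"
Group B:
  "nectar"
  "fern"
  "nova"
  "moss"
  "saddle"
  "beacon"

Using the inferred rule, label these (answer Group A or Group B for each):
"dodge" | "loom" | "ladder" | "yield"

Group A, Group B, Group B, Group A

Rule: odd length. This holds for each 'Group A' example and fails for each 'Group B' one.
Group A: "dodge", since length 5. Group B: "loom", since length 4. Group B: "ladder", since length 6. Group A: "yield", since length 5.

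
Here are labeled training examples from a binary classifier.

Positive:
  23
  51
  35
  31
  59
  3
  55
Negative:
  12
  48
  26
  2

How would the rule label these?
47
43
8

Positive, Positive, Negative

The rule appears to be: odd.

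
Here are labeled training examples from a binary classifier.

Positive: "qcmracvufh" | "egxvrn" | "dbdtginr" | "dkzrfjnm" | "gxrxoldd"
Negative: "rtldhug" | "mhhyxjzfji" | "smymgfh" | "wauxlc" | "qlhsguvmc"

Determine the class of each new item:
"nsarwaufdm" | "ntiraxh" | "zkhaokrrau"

The rule appears to be: even length AND contains 'r'.
"nsarwaufdm" — length 10, has 'r', hence Positive.
"ntiraxh" — length 7, has 'r', hence Negative.
"zkhaokrrau" — length 10, has 'r', hence Positive.

Positive, Negative, Positive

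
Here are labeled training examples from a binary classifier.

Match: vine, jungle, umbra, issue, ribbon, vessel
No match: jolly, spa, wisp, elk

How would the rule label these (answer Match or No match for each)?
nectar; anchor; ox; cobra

Match, Match, No match, Match

Rule: has ≥ 2 vowels. This holds for each 'Match' example and fails for each 'No match' one.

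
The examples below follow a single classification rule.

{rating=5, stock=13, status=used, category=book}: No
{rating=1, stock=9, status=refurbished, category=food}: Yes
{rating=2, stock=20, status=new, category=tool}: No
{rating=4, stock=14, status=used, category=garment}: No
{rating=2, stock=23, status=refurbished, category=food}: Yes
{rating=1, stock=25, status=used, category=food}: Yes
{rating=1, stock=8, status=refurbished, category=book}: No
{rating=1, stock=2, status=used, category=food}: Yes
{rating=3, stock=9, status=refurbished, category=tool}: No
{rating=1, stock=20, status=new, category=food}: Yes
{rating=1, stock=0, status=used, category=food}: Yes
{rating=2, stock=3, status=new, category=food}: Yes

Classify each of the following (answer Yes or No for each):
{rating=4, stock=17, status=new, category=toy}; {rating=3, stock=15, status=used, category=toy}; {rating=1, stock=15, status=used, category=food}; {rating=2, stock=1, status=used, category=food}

All 'Yes' examples share one property — category is food — and every 'No' example lacks it.
{rating=4, stock=17, status=new, category=toy}: category is toy — doesn't qualify, so No.
{rating=3, stock=15, status=used, category=toy}: category is toy — doesn't qualify, so No.
{rating=1, stock=15, status=used, category=food}: category is food — fits, so Yes.
{rating=2, stock=1, status=used, category=food}: category is food — fits, so Yes.

No, No, Yes, Yes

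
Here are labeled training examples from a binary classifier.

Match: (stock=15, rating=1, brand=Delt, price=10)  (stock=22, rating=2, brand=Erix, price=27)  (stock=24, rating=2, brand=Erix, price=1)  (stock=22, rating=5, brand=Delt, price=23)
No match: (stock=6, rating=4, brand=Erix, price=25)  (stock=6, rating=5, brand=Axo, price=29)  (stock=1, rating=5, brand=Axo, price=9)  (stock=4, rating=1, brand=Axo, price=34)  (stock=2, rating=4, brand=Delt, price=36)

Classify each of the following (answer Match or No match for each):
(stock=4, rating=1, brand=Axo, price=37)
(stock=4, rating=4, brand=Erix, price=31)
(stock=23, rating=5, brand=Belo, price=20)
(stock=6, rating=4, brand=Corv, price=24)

The rule appears to be: stock ≥ 15.
No match: (stock=4, rating=1, brand=Axo, price=37), since stock = 4.
No match: (stock=4, rating=4, brand=Erix, price=31), since stock = 4.
Match: (stock=23, rating=5, brand=Belo, price=20), since stock = 23.
No match: (stock=6, rating=4, brand=Corv, price=24), since stock = 6.

No match, No match, Match, No match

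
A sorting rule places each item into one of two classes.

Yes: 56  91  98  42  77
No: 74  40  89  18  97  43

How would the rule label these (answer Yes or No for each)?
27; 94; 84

No, No, Yes

One predicate separates the groups cleanly: multiple of 7.
27 → 27 = 7·3 + 6 → No.
94 → 94 = 7·13 + 3 → No.
84 → 84 = 7·12 → Yes.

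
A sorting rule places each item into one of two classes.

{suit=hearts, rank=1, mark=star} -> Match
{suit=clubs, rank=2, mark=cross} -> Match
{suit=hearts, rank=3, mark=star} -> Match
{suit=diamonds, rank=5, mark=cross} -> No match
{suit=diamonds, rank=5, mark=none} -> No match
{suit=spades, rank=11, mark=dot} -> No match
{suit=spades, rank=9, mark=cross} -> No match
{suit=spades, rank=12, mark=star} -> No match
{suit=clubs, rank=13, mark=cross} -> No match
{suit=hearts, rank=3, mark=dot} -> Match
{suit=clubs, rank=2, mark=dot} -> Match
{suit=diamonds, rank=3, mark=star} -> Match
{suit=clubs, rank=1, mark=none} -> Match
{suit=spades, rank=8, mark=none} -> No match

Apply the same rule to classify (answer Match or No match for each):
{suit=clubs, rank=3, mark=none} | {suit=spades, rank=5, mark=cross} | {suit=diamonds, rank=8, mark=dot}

Match, No match, No match

One predicate separates the groups cleanly: rank ≤ 3.
{suit=clubs, rank=3, mark=none} → rank = 3 → Match. {suit=spades, rank=5, mark=cross} → rank = 5 → No match. {suit=diamonds, rank=8, mark=dot} → rank = 8 → No match.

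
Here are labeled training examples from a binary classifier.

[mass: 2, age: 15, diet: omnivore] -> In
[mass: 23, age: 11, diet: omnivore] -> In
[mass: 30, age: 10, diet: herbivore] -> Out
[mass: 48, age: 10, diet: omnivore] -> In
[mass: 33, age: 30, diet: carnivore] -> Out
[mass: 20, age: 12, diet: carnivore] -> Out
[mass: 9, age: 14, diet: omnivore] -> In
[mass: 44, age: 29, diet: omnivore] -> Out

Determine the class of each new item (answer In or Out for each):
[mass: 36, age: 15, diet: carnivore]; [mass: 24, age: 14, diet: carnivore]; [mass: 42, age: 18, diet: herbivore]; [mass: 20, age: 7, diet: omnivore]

The classifier is using: diet is omnivore AND age ≤ 15.
[mass: 36, age: 15, diet: carnivore]: diet is carnivore, age = 15, fails this test → Out. [mass: 24, age: 14, diet: carnivore]: diet is carnivore, age = 14, fails this test → Out. [mass: 42, age: 18, diet: herbivore]: diet is herbivore, age = 18, fails this test → Out. [mass: 20, age: 7, diet: omnivore]: diet is omnivore, age = 7, matches → In.

Out, Out, Out, In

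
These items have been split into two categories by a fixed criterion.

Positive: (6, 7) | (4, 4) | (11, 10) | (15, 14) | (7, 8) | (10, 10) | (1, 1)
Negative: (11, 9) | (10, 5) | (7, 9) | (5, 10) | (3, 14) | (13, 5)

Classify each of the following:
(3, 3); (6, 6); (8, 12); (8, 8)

Every 'Positive' example satisfies: |first − second| ≤ 1. None of the 'Negative' examples do.

Positive, Positive, Negative, Positive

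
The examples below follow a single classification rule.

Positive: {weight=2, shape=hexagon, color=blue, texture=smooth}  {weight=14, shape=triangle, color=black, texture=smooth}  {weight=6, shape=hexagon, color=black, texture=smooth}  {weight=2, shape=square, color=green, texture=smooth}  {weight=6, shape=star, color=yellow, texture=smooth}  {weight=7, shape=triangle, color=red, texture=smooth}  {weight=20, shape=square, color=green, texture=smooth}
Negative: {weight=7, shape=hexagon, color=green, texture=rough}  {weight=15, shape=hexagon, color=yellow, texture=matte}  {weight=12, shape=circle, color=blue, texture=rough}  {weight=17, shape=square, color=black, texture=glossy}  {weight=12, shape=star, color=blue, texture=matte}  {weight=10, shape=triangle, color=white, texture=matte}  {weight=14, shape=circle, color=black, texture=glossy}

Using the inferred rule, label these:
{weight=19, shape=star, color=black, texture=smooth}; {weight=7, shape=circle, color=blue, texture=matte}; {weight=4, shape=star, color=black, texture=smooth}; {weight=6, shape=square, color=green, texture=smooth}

Positive, Negative, Positive, Positive

The classifier is using: texture is smooth.
Positive: {weight=19, shape=star, color=black, texture=smooth}, since texture is smooth. Negative: {weight=7, shape=circle, color=blue, texture=matte}, since texture is matte. Positive: {weight=4, shape=star, color=black, texture=smooth}, since texture is smooth. Positive: {weight=6, shape=square, color=green, texture=smooth}, since texture is smooth.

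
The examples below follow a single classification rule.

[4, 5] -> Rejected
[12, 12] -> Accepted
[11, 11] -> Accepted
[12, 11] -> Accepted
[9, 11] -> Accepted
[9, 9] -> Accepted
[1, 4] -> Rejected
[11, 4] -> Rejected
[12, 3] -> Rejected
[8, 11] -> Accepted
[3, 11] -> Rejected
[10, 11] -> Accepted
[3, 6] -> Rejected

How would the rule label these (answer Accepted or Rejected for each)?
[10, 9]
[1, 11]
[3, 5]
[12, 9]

Accepted, Rejected, Rejected, Accepted

The pattern is that an item is 'Accepted' exactly when: sum ≥ 18.
Accepted: [10, 9], since 10+9 = 19. Rejected: [1, 11], since 1+11 = 12. Rejected: [3, 5], since 3+5 = 8. Accepted: [12, 9], since 12+9 = 21.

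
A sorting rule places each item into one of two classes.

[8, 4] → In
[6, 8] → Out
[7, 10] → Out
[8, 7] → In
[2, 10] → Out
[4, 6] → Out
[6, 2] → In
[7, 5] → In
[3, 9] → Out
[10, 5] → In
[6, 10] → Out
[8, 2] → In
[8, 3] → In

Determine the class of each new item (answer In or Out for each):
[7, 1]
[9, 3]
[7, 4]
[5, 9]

The classifier is using: first > second.
[7, 1]: 7 > 1, fits → In.
[9, 3]: 9 > 3, fits → In.
[7, 4]: 7 > 4, fits → In.
[5, 9]: 5 < 9, doesn't qualify → Out.

In, In, In, Out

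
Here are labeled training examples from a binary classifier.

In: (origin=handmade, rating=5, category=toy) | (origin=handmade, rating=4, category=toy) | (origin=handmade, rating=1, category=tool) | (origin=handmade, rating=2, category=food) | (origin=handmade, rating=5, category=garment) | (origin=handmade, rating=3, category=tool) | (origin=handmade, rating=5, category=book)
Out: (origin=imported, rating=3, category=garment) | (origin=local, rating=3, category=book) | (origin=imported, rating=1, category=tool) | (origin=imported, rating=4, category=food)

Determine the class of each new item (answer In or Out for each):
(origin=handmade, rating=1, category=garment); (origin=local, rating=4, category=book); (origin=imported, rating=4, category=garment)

In, Out, Out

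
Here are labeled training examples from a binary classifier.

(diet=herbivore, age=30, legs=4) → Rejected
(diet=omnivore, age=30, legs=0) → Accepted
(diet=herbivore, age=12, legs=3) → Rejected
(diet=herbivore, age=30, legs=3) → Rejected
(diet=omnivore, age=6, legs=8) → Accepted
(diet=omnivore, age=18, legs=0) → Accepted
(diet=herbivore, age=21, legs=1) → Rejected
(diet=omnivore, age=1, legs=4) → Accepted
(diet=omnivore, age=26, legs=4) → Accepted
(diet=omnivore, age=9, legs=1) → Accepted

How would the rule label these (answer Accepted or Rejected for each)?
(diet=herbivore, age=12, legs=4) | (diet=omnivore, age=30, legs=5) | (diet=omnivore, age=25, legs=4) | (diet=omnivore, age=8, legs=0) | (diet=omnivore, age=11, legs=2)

Rejected, Accepted, Accepted, Accepted, Accepted

Every 'Accepted' example satisfies: diet is omnivore. None of the 'Rejected' examples do.
(diet=herbivore, age=12, legs=4) — diet is herbivore, hence Rejected. (diet=omnivore, age=30, legs=5) — diet is omnivore, hence Accepted. (diet=omnivore, age=25, legs=4) — diet is omnivore, hence Accepted. (diet=omnivore, age=8, legs=0) — diet is omnivore, hence Accepted. (diet=omnivore, age=11, legs=2) — diet is omnivore, hence Accepted.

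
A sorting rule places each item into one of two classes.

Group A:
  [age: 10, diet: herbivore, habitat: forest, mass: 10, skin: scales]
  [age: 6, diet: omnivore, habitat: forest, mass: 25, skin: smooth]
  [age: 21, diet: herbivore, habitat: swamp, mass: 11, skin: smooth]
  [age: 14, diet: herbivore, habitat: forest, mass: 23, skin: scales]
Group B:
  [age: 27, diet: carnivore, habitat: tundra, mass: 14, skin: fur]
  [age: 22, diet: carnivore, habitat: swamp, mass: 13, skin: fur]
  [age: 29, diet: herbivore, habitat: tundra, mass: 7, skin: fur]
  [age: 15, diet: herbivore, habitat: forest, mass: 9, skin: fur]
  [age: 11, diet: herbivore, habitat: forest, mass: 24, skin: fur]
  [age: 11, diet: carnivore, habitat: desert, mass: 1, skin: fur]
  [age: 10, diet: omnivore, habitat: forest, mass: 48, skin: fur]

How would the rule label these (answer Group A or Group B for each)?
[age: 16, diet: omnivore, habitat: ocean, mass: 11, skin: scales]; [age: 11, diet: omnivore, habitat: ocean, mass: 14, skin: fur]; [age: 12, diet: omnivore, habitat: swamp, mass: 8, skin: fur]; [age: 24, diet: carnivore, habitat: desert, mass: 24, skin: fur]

Group A, Group B, Group B, Group B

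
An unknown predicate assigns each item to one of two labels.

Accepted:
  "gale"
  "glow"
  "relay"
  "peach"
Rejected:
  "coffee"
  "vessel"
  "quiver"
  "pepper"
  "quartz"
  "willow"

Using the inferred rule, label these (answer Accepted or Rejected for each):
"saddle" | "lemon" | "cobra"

The rule appears to be: length ≤ 5.
"saddle" — length 6, hence Rejected. "lemon" — length 5, hence Accepted. "cobra" — length 5, hence Accepted.

Rejected, Accepted, Accepted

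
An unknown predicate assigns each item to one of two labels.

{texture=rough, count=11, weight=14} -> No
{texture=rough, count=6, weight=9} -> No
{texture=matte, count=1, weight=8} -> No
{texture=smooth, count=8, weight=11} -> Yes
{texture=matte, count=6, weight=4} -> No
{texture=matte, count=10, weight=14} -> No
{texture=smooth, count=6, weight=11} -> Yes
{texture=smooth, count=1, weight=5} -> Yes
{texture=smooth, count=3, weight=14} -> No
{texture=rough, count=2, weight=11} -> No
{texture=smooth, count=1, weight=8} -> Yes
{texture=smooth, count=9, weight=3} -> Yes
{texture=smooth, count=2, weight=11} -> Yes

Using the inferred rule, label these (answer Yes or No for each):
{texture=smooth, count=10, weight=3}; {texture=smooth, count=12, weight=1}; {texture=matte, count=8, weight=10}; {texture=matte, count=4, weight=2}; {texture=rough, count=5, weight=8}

The distinguishing property — texture is smooth AND weight ≤ 11 — holds for all the 'Yes' cases and none of the 'No' cases.
{texture=smooth, count=10, weight=3} → texture is smooth, weight = 3 → Yes.
{texture=smooth, count=12, weight=1} → texture is smooth, weight = 1 → Yes.
{texture=matte, count=8, weight=10} → texture is matte, weight = 10 → No.
{texture=matte, count=4, weight=2} → texture is matte, weight = 2 → No.
{texture=rough, count=5, weight=8} → texture is rough, weight = 8 → No.

Yes, Yes, No, No, No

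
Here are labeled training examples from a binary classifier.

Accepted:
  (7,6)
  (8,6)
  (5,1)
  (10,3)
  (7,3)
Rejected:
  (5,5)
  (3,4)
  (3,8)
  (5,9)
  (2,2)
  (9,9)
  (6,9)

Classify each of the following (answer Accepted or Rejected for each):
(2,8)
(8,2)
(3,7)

All 'Accepted' examples share one property — first > second — and every 'Rejected' example lacks it.

Rejected, Accepted, Rejected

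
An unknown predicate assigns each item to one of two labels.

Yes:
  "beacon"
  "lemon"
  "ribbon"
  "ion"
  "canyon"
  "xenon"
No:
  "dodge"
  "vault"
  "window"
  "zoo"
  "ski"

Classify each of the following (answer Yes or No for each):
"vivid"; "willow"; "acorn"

No, No, Yes

The pattern is that an item is 'Yes' exactly when: ends with 'n'.
"vivid" — ends with 'd', hence No.
"willow" — ends with 'w', hence No.
"acorn" — ends with 'n', hence Yes.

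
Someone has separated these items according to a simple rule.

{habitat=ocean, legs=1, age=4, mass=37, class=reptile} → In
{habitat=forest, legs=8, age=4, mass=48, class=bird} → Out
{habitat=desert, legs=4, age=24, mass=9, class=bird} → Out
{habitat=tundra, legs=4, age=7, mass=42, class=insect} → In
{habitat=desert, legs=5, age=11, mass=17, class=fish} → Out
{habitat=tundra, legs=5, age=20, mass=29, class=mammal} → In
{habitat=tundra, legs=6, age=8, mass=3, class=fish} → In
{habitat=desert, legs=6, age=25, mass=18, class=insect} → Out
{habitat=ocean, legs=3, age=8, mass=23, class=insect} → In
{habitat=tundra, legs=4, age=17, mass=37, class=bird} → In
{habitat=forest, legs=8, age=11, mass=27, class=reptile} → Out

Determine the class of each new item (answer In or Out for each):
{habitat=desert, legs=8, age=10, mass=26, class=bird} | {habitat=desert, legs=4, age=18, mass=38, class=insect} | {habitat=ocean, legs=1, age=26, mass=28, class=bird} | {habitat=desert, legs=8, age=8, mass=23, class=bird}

The distinguishing property — habitat is ocean OR habitat is tundra — holds for all the 'In' cases and none of the 'Out' cases.
Out: {habitat=desert, legs=8, age=10, mass=26, class=bird}, since habitat is desert. Out: {habitat=desert, legs=4, age=18, mass=38, class=insect}, since habitat is desert. In: {habitat=ocean, legs=1, age=26, mass=28, class=bird}, since habitat is ocean. Out: {habitat=desert, legs=8, age=8, mass=23, class=bird}, since habitat is desert.

Out, Out, In, Out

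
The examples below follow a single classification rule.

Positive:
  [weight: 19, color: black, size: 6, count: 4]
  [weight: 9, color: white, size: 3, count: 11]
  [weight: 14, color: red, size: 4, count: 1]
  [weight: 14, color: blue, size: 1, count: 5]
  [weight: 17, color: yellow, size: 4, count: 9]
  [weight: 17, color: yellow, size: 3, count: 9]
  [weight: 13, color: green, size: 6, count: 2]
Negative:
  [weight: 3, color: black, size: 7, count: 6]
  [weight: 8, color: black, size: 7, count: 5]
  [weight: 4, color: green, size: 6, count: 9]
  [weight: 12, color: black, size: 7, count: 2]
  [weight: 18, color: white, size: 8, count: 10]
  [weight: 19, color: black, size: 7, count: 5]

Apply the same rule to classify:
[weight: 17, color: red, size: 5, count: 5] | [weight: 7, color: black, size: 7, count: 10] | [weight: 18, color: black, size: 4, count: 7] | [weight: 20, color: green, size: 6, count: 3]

Positive, Negative, Positive, Positive

The classifier is using: weight ≥ 8 AND size ≤ 6.
[weight: 17, color: red, size: 5, count: 5] — weight = 17, size = 5, hence Positive.
[weight: 7, color: black, size: 7, count: 10] — weight = 7, size = 7, hence Negative.
[weight: 18, color: black, size: 4, count: 7] — weight = 18, size = 4, hence Positive.
[weight: 20, color: green, size: 6, count: 3] — weight = 20, size = 6, hence Positive.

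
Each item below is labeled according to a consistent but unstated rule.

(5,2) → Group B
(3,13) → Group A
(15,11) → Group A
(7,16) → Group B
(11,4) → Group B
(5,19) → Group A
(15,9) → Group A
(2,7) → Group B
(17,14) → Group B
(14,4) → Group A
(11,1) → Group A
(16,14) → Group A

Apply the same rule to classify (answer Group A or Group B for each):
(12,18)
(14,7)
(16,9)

Group A, Group B, Group B

The pattern is that an item is 'Group A' exactly when: sum is even.
(12,18): 12+18 = 30, matches → Group A.
(14,7): 14+7 = 21, doesn't match → Group B.
(16,9): 16+9 = 25, doesn't match → Group B.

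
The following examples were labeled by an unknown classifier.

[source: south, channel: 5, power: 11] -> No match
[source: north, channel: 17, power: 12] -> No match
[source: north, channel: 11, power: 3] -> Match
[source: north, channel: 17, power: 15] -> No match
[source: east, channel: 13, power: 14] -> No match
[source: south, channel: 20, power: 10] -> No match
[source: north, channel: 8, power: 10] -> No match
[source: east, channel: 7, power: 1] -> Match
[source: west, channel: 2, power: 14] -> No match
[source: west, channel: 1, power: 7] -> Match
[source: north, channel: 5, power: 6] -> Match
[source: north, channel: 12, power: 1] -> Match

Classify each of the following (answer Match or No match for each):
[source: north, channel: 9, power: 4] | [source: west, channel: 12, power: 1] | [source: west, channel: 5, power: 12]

The classifier is using: power ≤ 7.
[source: north, channel: 9, power: 4]: power = 4, satisfies this → Match.
[source: west, channel: 12, power: 1]: power = 1, satisfies this → Match.
[source: west, channel: 5, power: 12]: power = 12, fails this test → No match.

Match, Match, No match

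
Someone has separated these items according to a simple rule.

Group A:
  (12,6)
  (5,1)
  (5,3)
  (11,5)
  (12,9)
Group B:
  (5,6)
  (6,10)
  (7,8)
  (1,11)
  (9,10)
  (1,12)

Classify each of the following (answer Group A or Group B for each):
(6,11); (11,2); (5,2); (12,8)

Group B, Group A, Group A, Group A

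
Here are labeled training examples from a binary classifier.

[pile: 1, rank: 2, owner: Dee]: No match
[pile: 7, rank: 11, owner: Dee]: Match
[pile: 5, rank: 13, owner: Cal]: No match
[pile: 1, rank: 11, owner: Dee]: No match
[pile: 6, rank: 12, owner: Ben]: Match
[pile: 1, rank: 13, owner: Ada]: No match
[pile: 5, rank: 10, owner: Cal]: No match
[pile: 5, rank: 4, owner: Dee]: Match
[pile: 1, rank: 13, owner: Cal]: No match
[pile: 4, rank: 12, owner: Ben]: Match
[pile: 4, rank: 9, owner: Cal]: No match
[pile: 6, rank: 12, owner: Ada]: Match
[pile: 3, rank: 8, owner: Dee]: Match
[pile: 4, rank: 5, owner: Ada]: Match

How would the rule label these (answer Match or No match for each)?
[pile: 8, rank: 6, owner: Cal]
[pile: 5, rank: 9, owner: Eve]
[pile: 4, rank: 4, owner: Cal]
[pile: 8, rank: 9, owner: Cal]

No match, Match, No match, No match

The distinguishing property — owner is not Cal AND pile ≥ 3 — holds for all the 'Match' cases and none of the 'No match' cases.
[pile: 8, rank: 6, owner: Cal] → owner is Cal, pile = 8 → No match.
[pile: 5, rank: 9, owner: Eve] → owner is Eve, pile = 5 → Match.
[pile: 4, rank: 4, owner: Cal] → owner is Cal, pile = 4 → No match.
[pile: 8, rank: 9, owner: Cal] → owner is Cal, pile = 8 → No match.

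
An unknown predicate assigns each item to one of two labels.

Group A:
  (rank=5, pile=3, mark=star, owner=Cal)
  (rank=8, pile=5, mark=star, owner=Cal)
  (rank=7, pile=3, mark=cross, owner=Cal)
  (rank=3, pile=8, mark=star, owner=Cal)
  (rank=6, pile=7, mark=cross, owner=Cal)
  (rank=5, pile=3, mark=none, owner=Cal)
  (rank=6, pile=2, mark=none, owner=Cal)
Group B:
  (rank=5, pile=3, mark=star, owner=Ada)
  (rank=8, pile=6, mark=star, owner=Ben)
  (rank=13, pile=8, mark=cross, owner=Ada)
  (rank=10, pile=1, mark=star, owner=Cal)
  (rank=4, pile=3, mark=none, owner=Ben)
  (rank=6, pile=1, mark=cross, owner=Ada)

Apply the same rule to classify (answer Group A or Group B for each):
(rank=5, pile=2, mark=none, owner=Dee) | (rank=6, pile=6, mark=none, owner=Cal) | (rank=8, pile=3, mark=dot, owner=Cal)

Every 'Group A' example satisfies: owner is Cal AND pile ≥ 2. None of the 'Group B' examples do.
(rank=5, pile=2, mark=none, owner=Dee): Group B (owner is Dee, pile = 2). (rank=6, pile=6, mark=none, owner=Cal): Group A (owner is Cal, pile = 6). (rank=8, pile=3, mark=dot, owner=Cal): Group A (owner is Cal, pile = 3).

Group B, Group A, Group A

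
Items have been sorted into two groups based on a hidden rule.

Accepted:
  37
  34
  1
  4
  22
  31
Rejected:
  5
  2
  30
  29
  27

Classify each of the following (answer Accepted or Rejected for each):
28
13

Accepted, Accepted

The simplest hypothesis consistent with all the labels is: ≡ 1 (mod 3).
28 — 28 mod 3 = 1, hence Accepted. 13 — 13 mod 3 = 1, hence Accepted.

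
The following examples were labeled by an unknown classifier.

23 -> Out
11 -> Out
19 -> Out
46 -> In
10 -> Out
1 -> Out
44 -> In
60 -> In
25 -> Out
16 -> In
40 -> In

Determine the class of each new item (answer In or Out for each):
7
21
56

'In' ⟺ even AND at least 11.
7: Out (7 is odd, 7 < 11).
21: Out (21 is odd, 21 ≥ 11).
56: In (56 is even, 56 ≥ 11).

Out, Out, In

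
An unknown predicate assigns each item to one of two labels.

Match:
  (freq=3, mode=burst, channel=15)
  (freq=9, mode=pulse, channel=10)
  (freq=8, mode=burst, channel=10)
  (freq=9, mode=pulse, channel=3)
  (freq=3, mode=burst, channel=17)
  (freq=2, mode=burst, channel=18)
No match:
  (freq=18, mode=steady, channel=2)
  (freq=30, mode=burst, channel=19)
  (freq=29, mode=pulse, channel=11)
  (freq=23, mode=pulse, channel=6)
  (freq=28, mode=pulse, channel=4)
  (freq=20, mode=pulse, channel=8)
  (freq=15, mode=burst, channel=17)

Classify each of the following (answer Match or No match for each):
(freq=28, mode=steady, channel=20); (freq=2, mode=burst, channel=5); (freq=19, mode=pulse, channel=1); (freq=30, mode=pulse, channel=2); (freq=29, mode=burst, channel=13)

The rule appears to be: freq ≤ 9.

No match, Match, No match, No match, No match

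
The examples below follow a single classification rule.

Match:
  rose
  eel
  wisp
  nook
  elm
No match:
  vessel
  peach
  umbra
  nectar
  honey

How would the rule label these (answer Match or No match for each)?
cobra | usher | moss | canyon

No match, No match, Match, No match

The simplest hypothesis consistent with all the labels is: length ≤ 4.
cobra: length 5, does not fit → No match. usher: length 5, does not fit → No match. moss: length 4, has this property → Match. canyon: length 6, does not fit → No match.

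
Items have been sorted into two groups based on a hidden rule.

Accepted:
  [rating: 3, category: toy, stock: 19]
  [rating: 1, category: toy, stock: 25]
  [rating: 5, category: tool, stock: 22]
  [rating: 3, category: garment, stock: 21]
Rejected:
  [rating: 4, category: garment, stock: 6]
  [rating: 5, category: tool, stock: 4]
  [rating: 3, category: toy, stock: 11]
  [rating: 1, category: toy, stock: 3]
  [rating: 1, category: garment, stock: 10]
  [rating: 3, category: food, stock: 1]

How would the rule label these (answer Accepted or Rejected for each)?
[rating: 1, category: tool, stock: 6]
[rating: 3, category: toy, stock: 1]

Rejected, Rejected

One predicate separates the groups cleanly: stock ≥ 19.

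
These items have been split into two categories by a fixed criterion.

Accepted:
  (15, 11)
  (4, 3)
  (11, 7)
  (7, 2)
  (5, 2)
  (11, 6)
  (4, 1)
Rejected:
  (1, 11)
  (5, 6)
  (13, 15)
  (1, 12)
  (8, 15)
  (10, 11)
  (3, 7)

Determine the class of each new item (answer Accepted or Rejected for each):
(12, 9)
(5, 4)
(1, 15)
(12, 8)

Accepted, Accepted, Rejected, Accepted

'Accepted' ⟺ first > second.
(12, 9): 12 > 9 — has this property, so Accepted. (5, 4): 5 > 4 — has this property, so Accepted. (1, 15): 1 < 15 — does not fit, so Rejected. (12, 8): 12 > 8 — has this property, so Accepted.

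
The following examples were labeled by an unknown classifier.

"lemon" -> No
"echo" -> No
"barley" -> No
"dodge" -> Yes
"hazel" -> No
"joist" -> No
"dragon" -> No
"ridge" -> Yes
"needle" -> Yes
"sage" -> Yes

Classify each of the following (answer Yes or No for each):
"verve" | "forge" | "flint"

Yes, Yes, No

Every 'Yes' example satisfies: ends with 'e'. None of the 'No' examples do.
"verve": ends with 'e', passes → Yes. "forge": ends with 'e', passes → Yes. "flint": ends with 't', doesn't match → No.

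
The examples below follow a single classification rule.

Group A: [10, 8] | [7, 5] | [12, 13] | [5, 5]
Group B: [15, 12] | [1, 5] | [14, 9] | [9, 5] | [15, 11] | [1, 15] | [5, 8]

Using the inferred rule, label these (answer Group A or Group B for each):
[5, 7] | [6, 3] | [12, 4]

The common property of the 'Group A' items is: |first − second| ≤ 2. No 'Group B' item has it.
[5, 7]: |5−7| = 2 — passes, so Group A. [6, 3]: |6−3| = 3 — does not fit, so Group B. [12, 4]: |12−4| = 8 — does not fit, so Group B.

Group A, Group B, Group B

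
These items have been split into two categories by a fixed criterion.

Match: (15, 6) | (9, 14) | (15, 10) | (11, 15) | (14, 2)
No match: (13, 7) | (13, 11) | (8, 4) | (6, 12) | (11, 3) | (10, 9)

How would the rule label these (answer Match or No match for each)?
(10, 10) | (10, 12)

The classifier is using: max ≥ 14.
(10, 10) — max 10, hence No match.
(10, 12) — max 12, hence No match.

No match, No match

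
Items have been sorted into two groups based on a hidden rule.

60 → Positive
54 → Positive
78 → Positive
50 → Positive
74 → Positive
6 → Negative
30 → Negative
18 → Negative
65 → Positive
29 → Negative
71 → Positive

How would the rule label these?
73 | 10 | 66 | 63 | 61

The pattern is that an item is 'Positive' exactly when: at least 50.

Positive, Negative, Positive, Positive, Positive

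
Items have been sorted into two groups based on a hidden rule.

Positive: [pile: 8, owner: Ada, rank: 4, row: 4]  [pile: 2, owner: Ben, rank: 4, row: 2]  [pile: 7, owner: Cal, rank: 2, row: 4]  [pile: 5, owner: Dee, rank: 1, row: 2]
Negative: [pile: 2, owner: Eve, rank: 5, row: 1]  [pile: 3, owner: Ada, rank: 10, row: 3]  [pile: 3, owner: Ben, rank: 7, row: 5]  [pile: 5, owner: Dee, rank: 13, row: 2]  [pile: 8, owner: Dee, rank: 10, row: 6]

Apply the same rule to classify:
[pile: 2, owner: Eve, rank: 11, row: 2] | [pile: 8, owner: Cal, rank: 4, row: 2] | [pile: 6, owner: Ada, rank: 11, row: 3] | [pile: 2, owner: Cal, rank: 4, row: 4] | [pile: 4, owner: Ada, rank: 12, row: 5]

Negative, Positive, Negative, Positive, Negative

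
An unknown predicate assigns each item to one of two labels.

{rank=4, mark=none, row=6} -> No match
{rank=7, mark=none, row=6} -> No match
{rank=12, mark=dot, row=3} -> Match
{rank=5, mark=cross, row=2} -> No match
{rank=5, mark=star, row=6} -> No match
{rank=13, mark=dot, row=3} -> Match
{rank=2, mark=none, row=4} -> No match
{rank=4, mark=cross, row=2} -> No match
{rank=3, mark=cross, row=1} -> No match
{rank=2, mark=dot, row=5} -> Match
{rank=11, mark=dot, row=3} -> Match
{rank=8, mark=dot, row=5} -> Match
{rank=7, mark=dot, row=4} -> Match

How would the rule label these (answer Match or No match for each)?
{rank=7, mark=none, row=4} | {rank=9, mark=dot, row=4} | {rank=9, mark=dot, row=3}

No match, Match, Match

The rule appears to be: mark is dot.
{rank=7, mark=none, row=4}: No match (mark is none).
{rank=9, mark=dot, row=4}: Match (mark is dot).
{rank=9, mark=dot, row=3}: Match (mark is dot).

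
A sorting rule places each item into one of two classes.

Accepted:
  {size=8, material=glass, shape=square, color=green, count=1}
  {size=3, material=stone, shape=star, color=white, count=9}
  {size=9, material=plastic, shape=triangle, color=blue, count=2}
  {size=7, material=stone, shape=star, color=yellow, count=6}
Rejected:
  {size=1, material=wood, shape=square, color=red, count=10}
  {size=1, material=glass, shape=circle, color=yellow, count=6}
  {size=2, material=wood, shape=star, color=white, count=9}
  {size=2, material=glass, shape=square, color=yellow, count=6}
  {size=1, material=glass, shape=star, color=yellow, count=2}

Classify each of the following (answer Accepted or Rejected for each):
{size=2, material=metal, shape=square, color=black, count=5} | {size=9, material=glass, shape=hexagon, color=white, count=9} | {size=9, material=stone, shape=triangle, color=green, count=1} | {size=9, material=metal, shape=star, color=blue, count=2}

Rejected, Accepted, Accepted, Accepted

The pattern is that an item is 'Accepted' exactly when: size ≥ 3.
Rejected: {size=2, material=metal, shape=square, color=black, count=5}, since size = 2.
Accepted: {size=9, material=glass, shape=hexagon, color=white, count=9}, since size = 9.
Accepted: {size=9, material=stone, shape=triangle, color=green, count=1}, since size = 9.
Accepted: {size=9, material=metal, shape=star, color=blue, count=2}, since size = 9.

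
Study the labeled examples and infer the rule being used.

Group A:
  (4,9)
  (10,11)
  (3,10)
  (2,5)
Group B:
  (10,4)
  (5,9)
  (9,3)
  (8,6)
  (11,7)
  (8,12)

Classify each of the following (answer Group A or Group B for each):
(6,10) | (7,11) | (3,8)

Rule: sum is odd. This holds for each 'Group A' example and fails for each 'Group B' one.

Group B, Group B, Group A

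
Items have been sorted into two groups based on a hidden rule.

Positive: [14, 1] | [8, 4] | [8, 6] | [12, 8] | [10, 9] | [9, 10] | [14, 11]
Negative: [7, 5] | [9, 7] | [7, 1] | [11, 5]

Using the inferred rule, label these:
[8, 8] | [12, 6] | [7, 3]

The common property of the 'Positive' items is: product is even. No 'Negative' item has it.
[8, 8] — 8·8 = 64, hence Positive. [12, 6] — 12·6 = 72, hence Positive. [7, 3] — 7·3 = 21, hence Negative.

Positive, Positive, Negative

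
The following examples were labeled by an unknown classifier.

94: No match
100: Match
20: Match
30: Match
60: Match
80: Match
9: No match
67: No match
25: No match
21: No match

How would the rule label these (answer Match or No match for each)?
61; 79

The simplest hypothesis consistent with all the labels is: multiple of 10.
61 — 61 = 10·6 + 1, hence No match.
79 — 79 = 10·7 + 9, hence No match.

No match, No match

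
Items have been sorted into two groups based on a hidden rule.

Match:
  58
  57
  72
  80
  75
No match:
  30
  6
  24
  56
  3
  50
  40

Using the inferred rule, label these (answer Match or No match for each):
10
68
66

No match, Match, Match

The classifier is using: at least 57.
10 → 10 < 57 → No match. 68 → 68 ≥ 57 → Match. 66 → 66 ≥ 57 → Match.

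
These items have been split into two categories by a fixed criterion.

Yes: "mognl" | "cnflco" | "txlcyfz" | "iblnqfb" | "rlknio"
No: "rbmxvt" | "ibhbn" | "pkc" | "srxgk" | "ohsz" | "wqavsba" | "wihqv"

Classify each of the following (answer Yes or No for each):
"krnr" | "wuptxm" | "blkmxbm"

No, No, Yes

The distinguishing property — contains 'l' — holds for all the 'Yes' cases and none of the 'No' cases.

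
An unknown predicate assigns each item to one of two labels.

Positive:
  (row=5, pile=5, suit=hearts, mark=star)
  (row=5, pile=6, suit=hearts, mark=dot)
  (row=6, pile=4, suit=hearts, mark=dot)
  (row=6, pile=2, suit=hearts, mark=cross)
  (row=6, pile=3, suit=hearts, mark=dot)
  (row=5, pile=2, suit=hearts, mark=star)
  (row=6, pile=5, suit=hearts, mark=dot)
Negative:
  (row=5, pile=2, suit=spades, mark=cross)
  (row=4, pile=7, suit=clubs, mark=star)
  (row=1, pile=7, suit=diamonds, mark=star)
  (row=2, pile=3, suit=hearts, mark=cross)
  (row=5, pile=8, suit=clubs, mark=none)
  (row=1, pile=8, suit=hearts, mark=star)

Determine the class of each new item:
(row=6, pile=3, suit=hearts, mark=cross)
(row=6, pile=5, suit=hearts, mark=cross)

The pattern is that an item is 'Positive' exactly when: suit is hearts AND row ≥ 4.
(row=6, pile=3, suit=hearts, mark=cross): suit is hearts, row = 6 — passes, so Positive. (row=6, pile=5, suit=hearts, mark=cross): suit is hearts, row = 6 — passes, so Positive.

Positive, Positive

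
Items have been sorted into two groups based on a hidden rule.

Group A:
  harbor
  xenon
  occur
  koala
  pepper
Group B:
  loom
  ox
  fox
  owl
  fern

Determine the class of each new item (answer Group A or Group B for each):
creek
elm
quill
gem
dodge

Group A, Group B, Group A, Group B, Group A

The distinguishing property — length ≥ 5 — holds for all the 'Group A' cases and none of the 'Group B' cases.
creek — length 5, hence Group A.
elm — length 3, hence Group B.
quill — length 5, hence Group A.
gem — length 3, hence Group B.
dodge — length 5, hence Group A.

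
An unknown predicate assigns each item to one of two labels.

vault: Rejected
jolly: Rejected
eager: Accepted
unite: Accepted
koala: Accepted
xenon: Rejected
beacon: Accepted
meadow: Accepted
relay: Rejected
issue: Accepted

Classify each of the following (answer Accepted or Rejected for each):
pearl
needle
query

One predicate separates the groups cleanly: has ≥ 3 vowels.
pearl: Rejected (2 vowels). needle: Accepted (3 vowels). query: Rejected (2 vowels).

Rejected, Accepted, Rejected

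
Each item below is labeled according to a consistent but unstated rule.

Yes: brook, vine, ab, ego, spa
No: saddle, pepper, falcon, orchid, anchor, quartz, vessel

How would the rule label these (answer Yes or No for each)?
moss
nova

Yes, Yes

A rule that fits every label: length ≤ 5 — true of each 'Yes' example, false of each 'No' one.
moss: Yes (length 4). nova: Yes (length 4).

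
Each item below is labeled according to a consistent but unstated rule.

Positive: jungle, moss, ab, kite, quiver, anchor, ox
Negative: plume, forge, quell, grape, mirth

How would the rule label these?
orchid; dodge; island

The rule appears to be: even length.

Positive, Negative, Positive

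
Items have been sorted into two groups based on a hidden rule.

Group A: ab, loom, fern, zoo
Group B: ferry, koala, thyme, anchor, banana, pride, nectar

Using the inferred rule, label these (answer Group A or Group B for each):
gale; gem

Group A, Group A

The rule appears to be: length ≤ 4.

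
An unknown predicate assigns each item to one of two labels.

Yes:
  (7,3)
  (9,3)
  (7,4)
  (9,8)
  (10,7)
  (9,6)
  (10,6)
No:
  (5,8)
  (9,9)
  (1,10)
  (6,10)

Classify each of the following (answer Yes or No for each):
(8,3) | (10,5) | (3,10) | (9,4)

Yes, Yes, No, Yes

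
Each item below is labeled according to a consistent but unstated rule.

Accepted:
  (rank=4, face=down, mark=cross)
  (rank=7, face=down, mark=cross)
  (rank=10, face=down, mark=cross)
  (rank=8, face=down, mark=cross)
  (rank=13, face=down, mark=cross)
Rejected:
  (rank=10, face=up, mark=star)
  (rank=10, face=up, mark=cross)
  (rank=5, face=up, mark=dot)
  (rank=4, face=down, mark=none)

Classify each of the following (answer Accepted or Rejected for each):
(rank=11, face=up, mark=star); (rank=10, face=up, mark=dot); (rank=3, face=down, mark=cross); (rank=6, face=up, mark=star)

The classifier is using: mark is cross AND face is down.
(rank=11, face=up, mark=star) → mark is star, face is up → Rejected. (rank=10, face=up, mark=dot) → mark is dot, face is up → Rejected. (rank=3, face=down, mark=cross) → mark is cross, face is down → Accepted. (rank=6, face=up, mark=star) → mark is star, face is up → Rejected.

Rejected, Rejected, Accepted, Rejected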